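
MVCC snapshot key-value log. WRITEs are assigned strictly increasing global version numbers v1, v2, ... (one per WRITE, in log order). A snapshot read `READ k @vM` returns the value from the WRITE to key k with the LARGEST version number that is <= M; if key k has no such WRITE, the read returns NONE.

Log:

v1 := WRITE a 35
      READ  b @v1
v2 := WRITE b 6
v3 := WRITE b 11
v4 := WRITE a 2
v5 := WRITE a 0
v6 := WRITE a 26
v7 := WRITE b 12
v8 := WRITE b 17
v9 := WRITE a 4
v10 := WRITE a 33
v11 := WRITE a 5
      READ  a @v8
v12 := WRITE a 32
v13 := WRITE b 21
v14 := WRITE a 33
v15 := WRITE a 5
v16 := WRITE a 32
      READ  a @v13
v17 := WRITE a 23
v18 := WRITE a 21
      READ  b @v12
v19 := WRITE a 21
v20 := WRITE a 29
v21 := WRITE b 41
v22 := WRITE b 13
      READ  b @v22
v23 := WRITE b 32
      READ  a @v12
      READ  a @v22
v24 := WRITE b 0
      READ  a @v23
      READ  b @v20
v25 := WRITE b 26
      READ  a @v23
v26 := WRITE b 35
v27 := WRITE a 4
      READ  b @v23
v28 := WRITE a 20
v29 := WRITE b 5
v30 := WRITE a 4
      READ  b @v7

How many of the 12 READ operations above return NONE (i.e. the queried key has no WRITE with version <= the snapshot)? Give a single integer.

v1: WRITE a=35  (a history now [(1, 35)])
READ b @v1: history=[] -> no version <= 1 -> NONE
v2: WRITE b=6  (b history now [(2, 6)])
v3: WRITE b=11  (b history now [(2, 6), (3, 11)])
v4: WRITE a=2  (a history now [(1, 35), (4, 2)])
v5: WRITE a=0  (a history now [(1, 35), (4, 2), (5, 0)])
v6: WRITE a=26  (a history now [(1, 35), (4, 2), (5, 0), (6, 26)])
v7: WRITE b=12  (b history now [(2, 6), (3, 11), (7, 12)])
v8: WRITE b=17  (b history now [(2, 6), (3, 11), (7, 12), (8, 17)])
v9: WRITE a=4  (a history now [(1, 35), (4, 2), (5, 0), (6, 26), (9, 4)])
v10: WRITE a=33  (a history now [(1, 35), (4, 2), (5, 0), (6, 26), (9, 4), (10, 33)])
v11: WRITE a=5  (a history now [(1, 35), (4, 2), (5, 0), (6, 26), (9, 4), (10, 33), (11, 5)])
READ a @v8: history=[(1, 35), (4, 2), (5, 0), (6, 26), (9, 4), (10, 33), (11, 5)] -> pick v6 -> 26
v12: WRITE a=32  (a history now [(1, 35), (4, 2), (5, 0), (6, 26), (9, 4), (10, 33), (11, 5), (12, 32)])
v13: WRITE b=21  (b history now [(2, 6), (3, 11), (7, 12), (8, 17), (13, 21)])
v14: WRITE a=33  (a history now [(1, 35), (4, 2), (5, 0), (6, 26), (9, 4), (10, 33), (11, 5), (12, 32), (14, 33)])
v15: WRITE a=5  (a history now [(1, 35), (4, 2), (5, 0), (6, 26), (9, 4), (10, 33), (11, 5), (12, 32), (14, 33), (15, 5)])
v16: WRITE a=32  (a history now [(1, 35), (4, 2), (5, 0), (6, 26), (9, 4), (10, 33), (11, 5), (12, 32), (14, 33), (15, 5), (16, 32)])
READ a @v13: history=[(1, 35), (4, 2), (5, 0), (6, 26), (9, 4), (10, 33), (11, 5), (12, 32), (14, 33), (15, 5), (16, 32)] -> pick v12 -> 32
v17: WRITE a=23  (a history now [(1, 35), (4, 2), (5, 0), (6, 26), (9, 4), (10, 33), (11, 5), (12, 32), (14, 33), (15, 5), (16, 32), (17, 23)])
v18: WRITE a=21  (a history now [(1, 35), (4, 2), (5, 0), (6, 26), (9, 4), (10, 33), (11, 5), (12, 32), (14, 33), (15, 5), (16, 32), (17, 23), (18, 21)])
READ b @v12: history=[(2, 6), (3, 11), (7, 12), (8, 17), (13, 21)] -> pick v8 -> 17
v19: WRITE a=21  (a history now [(1, 35), (4, 2), (5, 0), (6, 26), (9, 4), (10, 33), (11, 5), (12, 32), (14, 33), (15, 5), (16, 32), (17, 23), (18, 21), (19, 21)])
v20: WRITE a=29  (a history now [(1, 35), (4, 2), (5, 0), (6, 26), (9, 4), (10, 33), (11, 5), (12, 32), (14, 33), (15, 5), (16, 32), (17, 23), (18, 21), (19, 21), (20, 29)])
v21: WRITE b=41  (b history now [(2, 6), (3, 11), (7, 12), (8, 17), (13, 21), (21, 41)])
v22: WRITE b=13  (b history now [(2, 6), (3, 11), (7, 12), (8, 17), (13, 21), (21, 41), (22, 13)])
READ b @v22: history=[(2, 6), (3, 11), (7, 12), (8, 17), (13, 21), (21, 41), (22, 13)] -> pick v22 -> 13
v23: WRITE b=32  (b history now [(2, 6), (3, 11), (7, 12), (8, 17), (13, 21), (21, 41), (22, 13), (23, 32)])
READ a @v12: history=[(1, 35), (4, 2), (5, 0), (6, 26), (9, 4), (10, 33), (11, 5), (12, 32), (14, 33), (15, 5), (16, 32), (17, 23), (18, 21), (19, 21), (20, 29)] -> pick v12 -> 32
READ a @v22: history=[(1, 35), (4, 2), (5, 0), (6, 26), (9, 4), (10, 33), (11, 5), (12, 32), (14, 33), (15, 5), (16, 32), (17, 23), (18, 21), (19, 21), (20, 29)] -> pick v20 -> 29
v24: WRITE b=0  (b history now [(2, 6), (3, 11), (7, 12), (8, 17), (13, 21), (21, 41), (22, 13), (23, 32), (24, 0)])
READ a @v23: history=[(1, 35), (4, 2), (5, 0), (6, 26), (9, 4), (10, 33), (11, 5), (12, 32), (14, 33), (15, 5), (16, 32), (17, 23), (18, 21), (19, 21), (20, 29)] -> pick v20 -> 29
READ b @v20: history=[(2, 6), (3, 11), (7, 12), (8, 17), (13, 21), (21, 41), (22, 13), (23, 32), (24, 0)] -> pick v13 -> 21
v25: WRITE b=26  (b history now [(2, 6), (3, 11), (7, 12), (8, 17), (13, 21), (21, 41), (22, 13), (23, 32), (24, 0), (25, 26)])
READ a @v23: history=[(1, 35), (4, 2), (5, 0), (6, 26), (9, 4), (10, 33), (11, 5), (12, 32), (14, 33), (15, 5), (16, 32), (17, 23), (18, 21), (19, 21), (20, 29)] -> pick v20 -> 29
v26: WRITE b=35  (b history now [(2, 6), (3, 11), (7, 12), (8, 17), (13, 21), (21, 41), (22, 13), (23, 32), (24, 0), (25, 26), (26, 35)])
v27: WRITE a=4  (a history now [(1, 35), (4, 2), (5, 0), (6, 26), (9, 4), (10, 33), (11, 5), (12, 32), (14, 33), (15, 5), (16, 32), (17, 23), (18, 21), (19, 21), (20, 29), (27, 4)])
READ b @v23: history=[(2, 6), (3, 11), (7, 12), (8, 17), (13, 21), (21, 41), (22, 13), (23, 32), (24, 0), (25, 26), (26, 35)] -> pick v23 -> 32
v28: WRITE a=20  (a history now [(1, 35), (4, 2), (5, 0), (6, 26), (9, 4), (10, 33), (11, 5), (12, 32), (14, 33), (15, 5), (16, 32), (17, 23), (18, 21), (19, 21), (20, 29), (27, 4), (28, 20)])
v29: WRITE b=5  (b history now [(2, 6), (3, 11), (7, 12), (8, 17), (13, 21), (21, 41), (22, 13), (23, 32), (24, 0), (25, 26), (26, 35), (29, 5)])
v30: WRITE a=4  (a history now [(1, 35), (4, 2), (5, 0), (6, 26), (9, 4), (10, 33), (11, 5), (12, 32), (14, 33), (15, 5), (16, 32), (17, 23), (18, 21), (19, 21), (20, 29), (27, 4), (28, 20), (30, 4)])
READ b @v7: history=[(2, 6), (3, 11), (7, 12), (8, 17), (13, 21), (21, 41), (22, 13), (23, 32), (24, 0), (25, 26), (26, 35), (29, 5)] -> pick v7 -> 12
Read results in order: ['NONE', '26', '32', '17', '13', '32', '29', '29', '21', '29', '32', '12']
NONE count = 1

Answer: 1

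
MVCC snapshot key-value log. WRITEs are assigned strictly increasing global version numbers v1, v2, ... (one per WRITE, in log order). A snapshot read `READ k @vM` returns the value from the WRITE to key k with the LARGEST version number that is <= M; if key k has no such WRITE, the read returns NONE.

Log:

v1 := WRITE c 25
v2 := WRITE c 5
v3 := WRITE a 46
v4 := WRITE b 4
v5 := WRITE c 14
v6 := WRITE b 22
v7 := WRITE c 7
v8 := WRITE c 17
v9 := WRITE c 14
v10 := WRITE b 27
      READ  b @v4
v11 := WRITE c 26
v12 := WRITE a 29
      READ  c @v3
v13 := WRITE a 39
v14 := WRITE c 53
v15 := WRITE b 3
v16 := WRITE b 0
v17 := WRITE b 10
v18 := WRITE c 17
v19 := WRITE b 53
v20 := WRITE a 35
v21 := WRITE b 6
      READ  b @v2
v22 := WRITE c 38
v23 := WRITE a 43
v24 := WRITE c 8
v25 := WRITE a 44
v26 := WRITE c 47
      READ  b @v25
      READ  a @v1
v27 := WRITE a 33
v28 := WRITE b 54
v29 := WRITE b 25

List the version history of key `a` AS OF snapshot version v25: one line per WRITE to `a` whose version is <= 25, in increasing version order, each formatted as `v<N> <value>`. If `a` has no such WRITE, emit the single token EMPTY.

Answer: v3 46
v12 29
v13 39
v20 35
v23 43
v25 44

Derivation:
Scan writes for key=a with version <= 25:
  v1 WRITE c 25 -> skip
  v2 WRITE c 5 -> skip
  v3 WRITE a 46 -> keep
  v4 WRITE b 4 -> skip
  v5 WRITE c 14 -> skip
  v6 WRITE b 22 -> skip
  v7 WRITE c 7 -> skip
  v8 WRITE c 17 -> skip
  v9 WRITE c 14 -> skip
  v10 WRITE b 27 -> skip
  v11 WRITE c 26 -> skip
  v12 WRITE a 29 -> keep
  v13 WRITE a 39 -> keep
  v14 WRITE c 53 -> skip
  v15 WRITE b 3 -> skip
  v16 WRITE b 0 -> skip
  v17 WRITE b 10 -> skip
  v18 WRITE c 17 -> skip
  v19 WRITE b 53 -> skip
  v20 WRITE a 35 -> keep
  v21 WRITE b 6 -> skip
  v22 WRITE c 38 -> skip
  v23 WRITE a 43 -> keep
  v24 WRITE c 8 -> skip
  v25 WRITE a 44 -> keep
  v26 WRITE c 47 -> skip
  v27 WRITE a 33 -> drop (> snap)
  v28 WRITE b 54 -> skip
  v29 WRITE b 25 -> skip
Collected: [(3, 46), (12, 29), (13, 39), (20, 35), (23, 43), (25, 44)]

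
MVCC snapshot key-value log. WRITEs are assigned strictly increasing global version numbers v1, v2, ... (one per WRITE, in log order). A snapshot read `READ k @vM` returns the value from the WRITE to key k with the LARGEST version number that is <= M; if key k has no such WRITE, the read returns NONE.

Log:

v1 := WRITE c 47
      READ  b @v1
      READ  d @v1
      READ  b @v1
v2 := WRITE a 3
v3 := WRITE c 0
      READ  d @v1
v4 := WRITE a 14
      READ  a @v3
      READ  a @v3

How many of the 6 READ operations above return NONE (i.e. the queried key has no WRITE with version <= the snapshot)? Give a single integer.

Answer: 4

Derivation:
v1: WRITE c=47  (c history now [(1, 47)])
READ b @v1: history=[] -> no version <= 1 -> NONE
READ d @v1: history=[] -> no version <= 1 -> NONE
READ b @v1: history=[] -> no version <= 1 -> NONE
v2: WRITE a=3  (a history now [(2, 3)])
v3: WRITE c=0  (c history now [(1, 47), (3, 0)])
READ d @v1: history=[] -> no version <= 1 -> NONE
v4: WRITE a=14  (a history now [(2, 3), (4, 14)])
READ a @v3: history=[(2, 3), (4, 14)] -> pick v2 -> 3
READ a @v3: history=[(2, 3), (4, 14)] -> pick v2 -> 3
Read results in order: ['NONE', 'NONE', 'NONE', 'NONE', '3', '3']
NONE count = 4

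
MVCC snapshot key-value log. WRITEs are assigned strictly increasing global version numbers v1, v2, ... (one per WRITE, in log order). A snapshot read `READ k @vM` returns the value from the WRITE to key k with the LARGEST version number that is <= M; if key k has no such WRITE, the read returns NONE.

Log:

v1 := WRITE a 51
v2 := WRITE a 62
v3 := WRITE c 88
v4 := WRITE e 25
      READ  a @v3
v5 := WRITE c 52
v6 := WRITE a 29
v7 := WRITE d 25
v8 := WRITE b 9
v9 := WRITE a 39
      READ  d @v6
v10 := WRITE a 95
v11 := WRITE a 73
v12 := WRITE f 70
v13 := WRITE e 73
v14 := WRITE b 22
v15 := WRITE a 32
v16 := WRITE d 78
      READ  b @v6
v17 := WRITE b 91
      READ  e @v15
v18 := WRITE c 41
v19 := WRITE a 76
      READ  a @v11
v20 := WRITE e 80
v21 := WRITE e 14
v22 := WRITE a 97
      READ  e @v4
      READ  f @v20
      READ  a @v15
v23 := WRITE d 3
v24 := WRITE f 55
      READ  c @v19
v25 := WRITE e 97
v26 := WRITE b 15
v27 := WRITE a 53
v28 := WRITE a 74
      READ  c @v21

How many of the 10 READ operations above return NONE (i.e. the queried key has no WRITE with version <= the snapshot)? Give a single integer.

Answer: 2

Derivation:
v1: WRITE a=51  (a history now [(1, 51)])
v2: WRITE a=62  (a history now [(1, 51), (2, 62)])
v3: WRITE c=88  (c history now [(3, 88)])
v4: WRITE e=25  (e history now [(4, 25)])
READ a @v3: history=[(1, 51), (2, 62)] -> pick v2 -> 62
v5: WRITE c=52  (c history now [(3, 88), (5, 52)])
v6: WRITE a=29  (a history now [(1, 51), (2, 62), (6, 29)])
v7: WRITE d=25  (d history now [(7, 25)])
v8: WRITE b=9  (b history now [(8, 9)])
v9: WRITE a=39  (a history now [(1, 51), (2, 62), (6, 29), (9, 39)])
READ d @v6: history=[(7, 25)] -> no version <= 6 -> NONE
v10: WRITE a=95  (a history now [(1, 51), (2, 62), (6, 29), (9, 39), (10, 95)])
v11: WRITE a=73  (a history now [(1, 51), (2, 62), (6, 29), (9, 39), (10, 95), (11, 73)])
v12: WRITE f=70  (f history now [(12, 70)])
v13: WRITE e=73  (e history now [(4, 25), (13, 73)])
v14: WRITE b=22  (b history now [(8, 9), (14, 22)])
v15: WRITE a=32  (a history now [(1, 51), (2, 62), (6, 29), (9, 39), (10, 95), (11, 73), (15, 32)])
v16: WRITE d=78  (d history now [(7, 25), (16, 78)])
READ b @v6: history=[(8, 9), (14, 22)] -> no version <= 6 -> NONE
v17: WRITE b=91  (b history now [(8, 9), (14, 22), (17, 91)])
READ e @v15: history=[(4, 25), (13, 73)] -> pick v13 -> 73
v18: WRITE c=41  (c history now [(3, 88), (5, 52), (18, 41)])
v19: WRITE a=76  (a history now [(1, 51), (2, 62), (6, 29), (9, 39), (10, 95), (11, 73), (15, 32), (19, 76)])
READ a @v11: history=[(1, 51), (2, 62), (6, 29), (9, 39), (10, 95), (11, 73), (15, 32), (19, 76)] -> pick v11 -> 73
v20: WRITE e=80  (e history now [(4, 25), (13, 73), (20, 80)])
v21: WRITE e=14  (e history now [(4, 25), (13, 73), (20, 80), (21, 14)])
v22: WRITE a=97  (a history now [(1, 51), (2, 62), (6, 29), (9, 39), (10, 95), (11, 73), (15, 32), (19, 76), (22, 97)])
READ e @v4: history=[(4, 25), (13, 73), (20, 80), (21, 14)] -> pick v4 -> 25
READ f @v20: history=[(12, 70)] -> pick v12 -> 70
READ a @v15: history=[(1, 51), (2, 62), (6, 29), (9, 39), (10, 95), (11, 73), (15, 32), (19, 76), (22, 97)] -> pick v15 -> 32
v23: WRITE d=3  (d history now [(7, 25), (16, 78), (23, 3)])
v24: WRITE f=55  (f history now [(12, 70), (24, 55)])
READ c @v19: history=[(3, 88), (5, 52), (18, 41)] -> pick v18 -> 41
v25: WRITE e=97  (e history now [(4, 25), (13, 73), (20, 80), (21, 14), (25, 97)])
v26: WRITE b=15  (b history now [(8, 9), (14, 22), (17, 91), (26, 15)])
v27: WRITE a=53  (a history now [(1, 51), (2, 62), (6, 29), (9, 39), (10, 95), (11, 73), (15, 32), (19, 76), (22, 97), (27, 53)])
v28: WRITE a=74  (a history now [(1, 51), (2, 62), (6, 29), (9, 39), (10, 95), (11, 73), (15, 32), (19, 76), (22, 97), (27, 53), (28, 74)])
READ c @v21: history=[(3, 88), (5, 52), (18, 41)] -> pick v18 -> 41
Read results in order: ['62', 'NONE', 'NONE', '73', '73', '25', '70', '32', '41', '41']
NONE count = 2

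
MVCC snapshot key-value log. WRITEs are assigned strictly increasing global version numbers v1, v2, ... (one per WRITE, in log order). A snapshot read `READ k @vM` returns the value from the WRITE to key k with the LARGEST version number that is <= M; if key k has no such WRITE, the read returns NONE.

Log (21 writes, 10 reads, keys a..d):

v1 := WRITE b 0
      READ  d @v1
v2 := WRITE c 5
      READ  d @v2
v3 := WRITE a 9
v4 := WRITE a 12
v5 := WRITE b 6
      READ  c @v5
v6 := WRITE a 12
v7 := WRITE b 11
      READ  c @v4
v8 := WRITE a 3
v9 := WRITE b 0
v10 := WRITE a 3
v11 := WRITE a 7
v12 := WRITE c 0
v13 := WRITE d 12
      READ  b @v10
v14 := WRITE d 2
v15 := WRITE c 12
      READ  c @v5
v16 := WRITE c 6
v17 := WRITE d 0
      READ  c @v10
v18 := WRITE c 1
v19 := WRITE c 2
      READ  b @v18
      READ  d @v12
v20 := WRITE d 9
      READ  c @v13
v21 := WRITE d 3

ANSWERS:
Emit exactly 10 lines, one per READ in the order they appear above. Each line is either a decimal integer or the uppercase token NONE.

v1: WRITE b=0  (b history now [(1, 0)])
READ d @v1: history=[] -> no version <= 1 -> NONE
v2: WRITE c=5  (c history now [(2, 5)])
READ d @v2: history=[] -> no version <= 2 -> NONE
v3: WRITE a=9  (a history now [(3, 9)])
v4: WRITE a=12  (a history now [(3, 9), (4, 12)])
v5: WRITE b=6  (b history now [(1, 0), (5, 6)])
READ c @v5: history=[(2, 5)] -> pick v2 -> 5
v6: WRITE a=12  (a history now [(3, 9), (4, 12), (6, 12)])
v7: WRITE b=11  (b history now [(1, 0), (5, 6), (7, 11)])
READ c @v4: history=[(2, 5)] -> pick v2 -> 5
v8: WRITE a=3  (a history now [(3, 9), (4, 12), (6, 12), (8, 3)])
v9: WRITE b=0  (b history now [(1, 0), (5, 6), (7, 11), (9, 0)])
v10: WRITE a=3  (a history now [(3, 9), (4, 12), (6, 12), (8, 3), (10, 3)])
v11: WRITE a=7  (a history now [(3, 9), (4, 12), (6, 12), (8, 3), (10, 3), (11, 7)])
v12: WRITE c=0  (c history now [(2, 5), (12, 0)])
v13: WRITE d=12  (d history now [(13, 12)])
READ b @v10: history=[(1, 0), (5, 6), (7, 11), (9, 0)] -> pick v9 -> 0
v14: WRITE d=2  (d history now [(13, 12), (14, 2)])
v15: WRITE c=12  (c history now [(2, 5), (12, 0), (15, 12)])
READ c @v5: history=[(2, 5), (12, 0), (15, 12)] -> pick v2 -> 5
v16: WRITE c=6  (c history now [(2, 5), (12, 0), (15, 12), (16, 6)])
v17: WRITE d=0  (d history now [(13, 12), (14, 2), (17, 0)])
READ c @v10: history=[(2, 5), (12, 0), (15, 12), (16, 6)] -> pick v2 -> 5
v18: WRITE c=1  (c history now [(2, 5), (12, 0), (15, 12), (16, 6), (18, 1)])
v19: WRITE c=2  (c history now [(2, 5), (12, 0), (15, 12), (16, 6), (18, 1), (19, 2)])
READ b @v18: history=[(1, 0), (5, 6), (7, 11), (9, 0)] -> pick v9 -> 0
READ d @v12: history=[(13, 12), (14, 2), (17, 0)] -> no version <= 12 -> NONE
v20: WRITE d=9  (d history now [(13, 12), (14, 2), (17, 0), (20, 9)])
READ c @v13: history=[(2, 5), (12, 0), (15, 12), (16, 6), (18, 1), (19, 2)] -> pick v12 -> 0
v21: WRITE d=3  (d history now [(13, 12), (14, 2), (17, 0), (20, 9), (21, 3)])

Answer: NONE
NONE
5
5
0
5
5
0
NONE
0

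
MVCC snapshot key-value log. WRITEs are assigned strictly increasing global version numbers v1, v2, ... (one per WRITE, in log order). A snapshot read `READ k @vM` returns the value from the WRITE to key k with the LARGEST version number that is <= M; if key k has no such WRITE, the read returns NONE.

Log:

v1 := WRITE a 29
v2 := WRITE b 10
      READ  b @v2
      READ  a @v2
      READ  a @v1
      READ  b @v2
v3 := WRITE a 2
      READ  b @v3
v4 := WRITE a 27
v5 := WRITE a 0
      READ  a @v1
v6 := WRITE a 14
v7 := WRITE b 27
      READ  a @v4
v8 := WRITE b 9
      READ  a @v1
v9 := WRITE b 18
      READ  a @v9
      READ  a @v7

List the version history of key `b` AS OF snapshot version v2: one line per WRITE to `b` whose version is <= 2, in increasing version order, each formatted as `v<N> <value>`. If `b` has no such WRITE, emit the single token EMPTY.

Scan writes for key=b with version <= 2:
  v1 WRITE a 29 -> skip
  v2 WRITE b 10 -> keep
  v3 WRITE a 2 -> skip
  v4 WRITE a 27 -> skip
  v5 WRITE a 0 -> skip
  v6 WRITE a 14 -> skip
  v7 WRITE b 27 -> drop (> snap)
  v8 WRITE b 9 -> drop (> snap)
  v9 WRITE b 18 -> drop (> snap)
Collected: [(2, 10)]

Answer: v2 10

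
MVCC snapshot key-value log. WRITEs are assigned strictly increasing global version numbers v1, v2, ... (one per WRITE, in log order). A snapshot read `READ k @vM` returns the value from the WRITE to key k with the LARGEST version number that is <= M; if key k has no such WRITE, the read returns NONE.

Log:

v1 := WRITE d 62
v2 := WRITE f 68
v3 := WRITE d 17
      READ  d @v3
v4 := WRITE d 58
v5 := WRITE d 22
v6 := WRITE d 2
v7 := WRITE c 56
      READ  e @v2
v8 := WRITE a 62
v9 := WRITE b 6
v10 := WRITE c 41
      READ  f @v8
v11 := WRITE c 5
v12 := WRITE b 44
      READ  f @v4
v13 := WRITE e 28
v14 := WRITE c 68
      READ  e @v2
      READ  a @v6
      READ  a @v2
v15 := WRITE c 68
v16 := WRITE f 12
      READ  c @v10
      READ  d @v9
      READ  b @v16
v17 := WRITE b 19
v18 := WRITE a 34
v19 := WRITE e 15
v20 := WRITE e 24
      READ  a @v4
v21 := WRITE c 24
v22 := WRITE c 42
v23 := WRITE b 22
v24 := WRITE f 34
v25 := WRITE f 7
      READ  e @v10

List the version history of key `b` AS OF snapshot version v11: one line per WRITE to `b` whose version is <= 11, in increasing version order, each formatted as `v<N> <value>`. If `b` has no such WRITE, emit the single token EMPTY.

Answer: v9 6

Derivation:
Scan writes for key=b with version <= 11:
  v1 WRITE d 62 -> skip
  v2 WRITE f 68 -> skip
  v3 WRITE d 17 -> skip
  v4 WRITE d 58 -> skip
  v5 WRITE d 22 -> skip
  v6 WRITE d 2 -> skip
  v7 WRITE c 56 -> skip
  v8 WRITE a 62 -> skip
  v9 WRITE b 6 -> keep
  v10 WRITE c 41 -> skip
  v11 WRITE c 5 -> skip
  v12 WRITE b 44 -> drop (> snap)
  v13 WRITE e 28 -> skip
  v14 WRITE c 68 -> skip
  v15 WRITE c 68 -> skip
  v16 WRITE f 12 -> skip
  v17 WRITE b 19 -> drop (> snap)
  v18 WRITE a 34 -> skip
  v19 WRITE e 15 -> skip
  v20 WRITE e 24 -> skip
  v21 WRITE c 24 -> skip
  v22 WRITE c 42 -> skip
  v23 WRITE b 22 -> drop (> snap)
  v24 WRITE f 34 -> skip
  v25 WRITE f 7 -> skip
Collected: [(9, 6)]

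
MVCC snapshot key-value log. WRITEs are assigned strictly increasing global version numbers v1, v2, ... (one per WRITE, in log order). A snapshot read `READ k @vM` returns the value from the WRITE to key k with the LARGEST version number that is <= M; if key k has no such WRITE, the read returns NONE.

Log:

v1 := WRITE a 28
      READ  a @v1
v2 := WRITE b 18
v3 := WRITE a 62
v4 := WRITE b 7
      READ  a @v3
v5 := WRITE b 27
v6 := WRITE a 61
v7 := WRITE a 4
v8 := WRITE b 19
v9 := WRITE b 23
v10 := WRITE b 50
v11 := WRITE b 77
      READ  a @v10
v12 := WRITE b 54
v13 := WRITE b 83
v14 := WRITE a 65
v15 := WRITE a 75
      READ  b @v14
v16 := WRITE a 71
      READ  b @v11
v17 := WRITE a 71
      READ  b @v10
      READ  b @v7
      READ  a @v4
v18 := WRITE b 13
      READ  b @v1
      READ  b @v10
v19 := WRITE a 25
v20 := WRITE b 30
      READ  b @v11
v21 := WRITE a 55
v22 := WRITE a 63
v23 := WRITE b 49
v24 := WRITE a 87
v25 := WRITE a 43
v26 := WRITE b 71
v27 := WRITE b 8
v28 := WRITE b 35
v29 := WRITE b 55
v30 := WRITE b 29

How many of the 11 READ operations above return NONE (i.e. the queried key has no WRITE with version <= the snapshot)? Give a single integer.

Answer: 1

Derivation:
v1: WRITE a=28  (a history now [(1, 28)])
READ a @v1: history=[(1, 28)] -> pick v1 -> 28
v2: WRITE b=18  (b history now [(2, 18)])
v3: WRITE a=62  (a history now [(1, 28), (3, 62)])
v4: WRITE b=7  (b history now [(2, 18), (4, 7)])
READ a @v3: history=[(1, 28), (3, 62)] -> pick v3 -> 62
v5: WRITE b=27  (b history now [(2, 18), (4, 7), (5, 27)])
v6: WRITE a=61  (a history now [(1, 28), (3, 62), (6, 61)])
v7: WRITE a=4  (a history now [(1, 28), (3, 62), (6, 61), (7, 4)])
v8: WRITE b=19  (b history now [(2, 18), (4, 7), (5, 27), (8, 19)])
v9: WRITE b=23  (b history now [(2, 18), (4, 7), (5, 27), (8, 19), (9, 23)])
v10: WRITE b=50  (b history now [(2, 18), (4, 7), (5, 27), (8, 19), (9, 23), (10, 50)])
v11: WRITE b=77  (b history now [(2, 18), (4, 7), (5, 27), (8, 19), (9, 23), (10, 50), (11, 77)])
READ a @v10: history=[(1, 28), (3, 62), (6, 61), (7, 4)] -> pick v7 -> 4
v12: WRITE b=54  (b history now [(2, 18), (4, 7), (5, 27), (8, 19), (9, 23), (10, 50), (11, 77), (12, 54)])
v13: WRITE b=83  (b history now [(2, 18), (4, 7), (5, 27), (8, 19), (9, 23), (10, 50), (11, 77), (12, 54), (13, 83)])
v14: WRITE a=65  (a history now [(1, 28), (3, 62), (6, 61), (7, 4), (14, 65)])
v15: WRITE a=75  (a history now [(1, 28), (3, 62), (6, 61), (7, 4), (14, 65), (15, 75)])
READ b @v14: history=[(2, 18), (4, 7), (5, 27), (8, 19), (9, 23), (10, 50), (11, 77), (12, 54), (13, 83)] -> pick v13 -> 83
v16: WRITE a=71  (a history now [(1, 28), (3, 62), (6, 61), (7, 4), (14, 65), (15, 75), (16, 71)])
READ b @v11: history=[(2, 18), (4, 7), (5, 27), (8, 19), (9, 23), (10, 50), (11, 77), (12, 54), (13, 83)] -> pick v11 -> 77
v17: WRITE a=71  (a history now [(1, 28), (3, 62), (6, 61), (7, 4), (14, 65), (15, 75), (16, 71), (17, 71)])
READ b @v10: history=[(2, 18), (4, 7), (5, 27), (8, 19), (9, 23), (10, 50), (11, 77), (12, 54), (13, 83)] -> pick v10 -> 50
READ b @v7: history=[(2, 18), (4, 7), (5, 27), (8, 19), (9, 23), (10, 50), (11, 77), (12, 54), (13, 83)] -> pick v5 -> 27
READ a @v4: history=[(1, 28), (3, 62), (6, 61), (7, 4), (14, 65), (15, 75), (16, 71), (17, 71)] -> pick v3 -> 62
v18: WRITE b=13  (b history now [(2, 18), (4, 7), (5, 27), (8, 19), (9, 23), (10, 50), (11, 77), (12, 54), (13, 83), (18, 13)])
READ b @v1: history=[(2, 18), (4, 7), (5, 27), (8, 19), (9, 23), (10, 50), (11, 77), (12, 54), (13, 83), (18, 13)] -> no version <= 1 -> NONE
READ b @v10: history=[(2, 18), (4, 7), (5, 27), (8, 19), (9, 23), (10, 50), (11, 77), (12, 54), (13, 83), (18, 13)] -> pick v10 -> 50
v19: WRITE a=25  (a history now [(1, 28), (3, 62), (6, 61), (7, 4), (14, 65), (15, 75), (16, 71), (17, 71), (19, 25)])
v20: WRITE b=30  (b history now [(2, 18), (4, 7), (5, 27), (8, 19), (9, 23), (10, 50), (11, 77), (12, 54), (13, 83), (18, 13), (20, 30)])
READ b @v11: history=[(2, 18), (4, 7), (5, 27), (8, 19), (9, 23), (10, 50), (11, 77), (12, 54), (13, 83), (18, 13), (20, 30)] -> pick v11 -> 77
v21: WRITE a=55  (a history now [(1, 28), (3, 62), (6, 61), (7, 4), (14, 65), (15, 75), (16, 71), (17, 71), (19, 25), (21, 55)])
v22: WRITE a=63  (a history now [(1, 28), (3, 62), (6, 61), (7, 4), (14, 65), (15, 75), (16, 71), (17, 71), (19, 25), (21, 55), (22, 63)])
v23: WRITE b=49  (b history now [(2, 18), (4, 7), (5, 27), (8, 19), (9, 23), (10, 50), (11, 77), (12, 54), (13, 83), (18, 13), (20, 30), (23, 49)])
v24: WRITE a=87  (a history now [(1, 28), (3, 62), (6, 61), (7, 4), (14, 65), (15, 75), (16, 71), (17, 71), (19, 25), (21, 55), (22, 63), (24, 87)])
v25: WRITE a=43  (a history now [(1, 28), (3, 62), (6, 61), (7, 4), (14, 65), (15, 75), (16, 71), (17, 71), (19, 25), (21, 55), (22, 63), (24, 87), (25, 43)])
v26: WRITE b=71  (b history now [(2, 18), (4, 7), (5, 27), (8, 19), (9, 23), (10, 50), (11, 77), (12, 54), (13, 83), (18, 13), (20, 30), (23, 49), (26, 71)])
v27: WRITE b=8  (b history now [(2, 18), (4, 7), (5, 27), (8, 19), (9, 23), (10, 50), (11, 77), (12, 54), (13, 83), (18, 13), (20, 30), (23, 49), (26, 71), (27, 8)])
v28: WRITE b=35  (b history now [(2, 18), (4, 7), (5, 27), (8, 19), (9, 23), (10, 50), (11, 77), (12, 54), (13, 83), (18, 13), (20, 30), (23, 49), (26, 71), (27, 8), (28, 35)])
v29: WRITE b=55  (b history now [(2, 18), (4, 7), (5, 27), (8, 19), (9, 23), (10, 50), (11, 77), (12, 54), (13, 83), (18, 13), (20, 30), (23, 49), (26, 71), (27, 8), (28, 35), (29, 55)])
v30: WRITE b=29  (b history now [(2, 18), (4, 7), (5, 27), (8, 19), (9, 23), (10, 50), (11, 77), (12, 54), (13, 83), (18, 13), (20, 30), (23, 49), (26, 71), (27, 8), (28, 35), (29, 55), (30, 29)])
Read results in order: ['28', '62', '4', '83', '77', '50', '27', '62', 'NONE', '50', '77']
NONE count = 1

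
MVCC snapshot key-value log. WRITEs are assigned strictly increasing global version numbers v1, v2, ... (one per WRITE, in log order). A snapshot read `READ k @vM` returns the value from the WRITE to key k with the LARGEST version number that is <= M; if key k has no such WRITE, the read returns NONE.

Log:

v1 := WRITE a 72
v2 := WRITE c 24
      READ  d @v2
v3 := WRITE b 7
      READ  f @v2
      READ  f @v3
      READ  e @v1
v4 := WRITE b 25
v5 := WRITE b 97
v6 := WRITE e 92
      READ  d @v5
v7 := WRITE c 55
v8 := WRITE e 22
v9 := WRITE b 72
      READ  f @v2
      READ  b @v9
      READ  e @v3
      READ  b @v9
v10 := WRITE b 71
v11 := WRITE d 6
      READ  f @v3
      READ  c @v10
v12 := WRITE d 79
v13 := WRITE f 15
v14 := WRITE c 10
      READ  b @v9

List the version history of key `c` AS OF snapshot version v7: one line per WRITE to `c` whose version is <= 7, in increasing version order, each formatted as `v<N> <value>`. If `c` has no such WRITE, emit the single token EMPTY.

Answer: v2 24
v7 55

Derivation:
Scan writes for key=c with version <= 7:
  v1 WRITE a 72 -> skip
  v2 WRITE c 24 -> keep
  v3 WRITE b 7 -> skip
  v4 WRITE b 25 -> skip
  v5 WRITE b 97 -> skip
  v6 WRITE e 92 -> skip
  v7 WRITE c 55 -> keep
  v8 WRITE e 22 -> skip
  v9 WRITE b 72 -> skip
  v10 WRITE b 71 -> skip
  v11 WRITE d 6 -> skip
  v12 WRITE d 79 -> skip
  v13 WRITE f 15 -> skip
  v14 WRITE c 10 -> drop (> snap)
Collected: [(2, 24), (7, 55)]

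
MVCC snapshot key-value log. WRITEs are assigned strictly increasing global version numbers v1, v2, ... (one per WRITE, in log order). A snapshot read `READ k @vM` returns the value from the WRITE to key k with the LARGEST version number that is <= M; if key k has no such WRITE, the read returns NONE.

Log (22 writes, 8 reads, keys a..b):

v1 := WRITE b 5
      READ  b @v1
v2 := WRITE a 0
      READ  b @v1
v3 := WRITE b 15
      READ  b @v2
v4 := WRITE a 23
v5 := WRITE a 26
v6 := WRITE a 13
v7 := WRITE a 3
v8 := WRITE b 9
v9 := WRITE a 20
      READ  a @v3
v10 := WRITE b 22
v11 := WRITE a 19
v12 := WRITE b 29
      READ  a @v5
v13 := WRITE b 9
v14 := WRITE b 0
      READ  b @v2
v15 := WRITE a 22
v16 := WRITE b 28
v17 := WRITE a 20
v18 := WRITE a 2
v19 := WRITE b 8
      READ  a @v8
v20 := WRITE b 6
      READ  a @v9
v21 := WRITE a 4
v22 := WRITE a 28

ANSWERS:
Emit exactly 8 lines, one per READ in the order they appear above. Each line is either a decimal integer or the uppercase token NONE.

Answer: 5
5
5
0
26
5
3
20

Derivation:
v1: WRITE b=5  (b history now [(1, 5)])
READ b @v1: history=[(1, 5)] -> pick v1 -> 5
v2: WRITE a=0  (a history now [(2, 0)])
READ b @v1: history=[(1, 5)] -> pick v1 -> 5
v3: WRITE b=15  (b history now [(1, 5), (3, 15)])
READ b @v2: history=[(1, 5), (3, 15)] -> pick v1 -> 5
v4: WRITE a=23  (a history now [(2, 0), (4, 23)])
v5: WRITE a=26  (a history now [(2, 0), (4, 23), (5, 26)])
v6: WRITE a=13  (a history now [(2, 0), (4, 23), (5, 26), (6, 13)])
v7: WRITE a=3  (a history now [(2, 0), (4, 23), (5, 26), (6, 13), (7, 3)])
v8: WRITE b=9  (b history now [(1, 5), (3, 15), (8, 9)])
v9: WRITE a=20  (a history now [(2, 0), (4, 23), (5, 26), (6, 13), (7, 3), (9, 20)])
READ a @v3: history=[(2, 0), (4, 23), (5, 26), (6, 13), (7, 3), (9, 20)] -> pick v2 -> 0
v10: WRITE b=22  (b history now [(1, 5), (3, 15), (8, 9), (10, 22)])
v11: WRITE a=19  (a history now [(2, 0), (4, 23), (5, 26), (6, 13), (7, 3), (9, 20), (11, 19)])
v12: WRITE b=29  (b history now [(1, 5), (3, 15), (8, 9), (10, 22), (12, 29)])
READ a @v5: history=[(2, 0), (4, 23), (5, 26), (6, 13), (7, 3), (9, 20), (11, 19)] -> pick v5 -> 26
v13: WRITE b=9  (b history now [(1, 5), (3, 15), (8, 9), (10, 22), (12, 29), (13, 9)])
v14: WRITE b=0  (b history now [(1, 5), (3, 15), (8, 9), (10, 22), (12, 29), (13, 9), (14, 0)])
READ b @v2: history=[(1, 5), (3, 15), (8, 9), (10, 22), (12, 29), (13, 9), (14, 0)] -> pick v1 -> 5
v15: WRITE a=22  (a history now [(2, 0), (4, 23), (5, 26), (6, 13), (7, 3), (9, 20), (11, 19), (15, 22)])
v16: WRITE b=28  (b history now [(1, 5), (3, 15), (8, 9), (10, 22), (12, 29), (13, 9), (14, 0), (16, 28)])
v17: WRITE a=20  (a history now [(2, 0), (4, 23), (5, 26), (6, 13), (7, 3), (9, 20), (11, 19), (15, 22), (17, 20)])
v18: WRITE a=2  (a history now [(2, 0), (4, 23), (5, 26), (6, 13), (7, 3), (9, 20), (11, 19), (15, 22), (17, 20), (18, 2)])
v19: WRITE b=8  (b history now [(1, 5), (3, 15), (8, 9), (10, 22), (12, 29), (13, 9), (14, 0), (16, 28), (19, 8)])
READ a @v8: history=[(2, 0), (4, 23), (5, 26), (6, 13), (7, 3), (9, 20), (11, 19), (15, 22), (17, 20), (18, 2)] -> pick v7 -> 3
v20: WRITE b=6  (b history now [(1, 5), (3, 15), (8, 9), (10, 22), (12, 29), (13, 9), (14, 0), (16, 28), (19, 8), (20, 6)])
READ a @v9: history=[(2, 0), (4, 23), (5, 26), (6, 13), (7, 3), (9, 20), (11, 19), (15, 22), (17, 20), (18, 2)] -> pick v9 -> 20
v21: WRITE a=4  (a history now [(2, 0), (4, 23), (5, 26), (6, 13), (7, 3), (9, 20), (11, 19), (15, 22), (17, 20), (18, 2), (21, 4)])
v22: WRITE a=28  (a history now [(2, 0), (4, 23), (5, 26), (6, 13), (7, 3), (9, 20), (11, 19), (15, 22), (17, 20), (18, 2), (21, 4), (22, 28)])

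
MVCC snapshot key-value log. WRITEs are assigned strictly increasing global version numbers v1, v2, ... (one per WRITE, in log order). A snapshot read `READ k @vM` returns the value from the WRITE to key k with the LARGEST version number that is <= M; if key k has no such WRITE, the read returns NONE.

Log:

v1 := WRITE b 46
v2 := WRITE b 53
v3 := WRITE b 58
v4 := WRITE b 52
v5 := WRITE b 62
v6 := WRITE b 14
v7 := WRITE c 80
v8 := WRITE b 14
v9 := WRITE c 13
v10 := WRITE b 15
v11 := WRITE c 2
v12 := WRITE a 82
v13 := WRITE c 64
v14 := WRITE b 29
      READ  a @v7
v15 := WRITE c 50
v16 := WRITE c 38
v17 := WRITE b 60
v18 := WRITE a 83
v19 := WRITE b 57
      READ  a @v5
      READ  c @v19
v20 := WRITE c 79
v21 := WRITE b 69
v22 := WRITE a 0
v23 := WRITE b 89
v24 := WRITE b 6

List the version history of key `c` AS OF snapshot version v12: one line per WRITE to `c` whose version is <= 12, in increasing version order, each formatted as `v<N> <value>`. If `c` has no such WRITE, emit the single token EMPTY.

Answer: v7 80
v9 13
v11 2

Derivation:
Scan writes for key=c with version <= 12:
  v1 WRITE b 46 -> skip
  v2 WRITE b 53 -> skip
  v3 WRITE b 58 -> skip
  v4 WRITE b 52 -> skip
  v5 WRITE b 62 -> skip
  v6 WRITE b 14 -> skip
  v7 WRITE c 80 -> keep
  v8 WRITE b 14 -> skip
  v9 WRITE c 13 -> keep
  v10 WRITE b 15 -> skip
  v11 WRITE c 2 -> keep
  v12 WRITE a 82 -> skip
  v13 WRITE c 64 -> drop (> snap)
  v14 WRITE b 29 -> skip
  v15 WRITE c 50 -> drop (> snap)
  v16 WRITE c 38 -> drop (> snap)
  v17 WRITE b 60 -> skip
  v18 WRITE a 83 -> skip
  v19 WRITE b 57 -> skip
  v20 WRITE c 79 -> drop (> snap)
  v21 WRITE b 69 -> skip
  v22 WRITE a 0 -> skip
  v23 WRITE b 89 -> skip
  v24 WRITE b 6 -> skip
Collected: [(7, 80), (9, 13), (11, 2)]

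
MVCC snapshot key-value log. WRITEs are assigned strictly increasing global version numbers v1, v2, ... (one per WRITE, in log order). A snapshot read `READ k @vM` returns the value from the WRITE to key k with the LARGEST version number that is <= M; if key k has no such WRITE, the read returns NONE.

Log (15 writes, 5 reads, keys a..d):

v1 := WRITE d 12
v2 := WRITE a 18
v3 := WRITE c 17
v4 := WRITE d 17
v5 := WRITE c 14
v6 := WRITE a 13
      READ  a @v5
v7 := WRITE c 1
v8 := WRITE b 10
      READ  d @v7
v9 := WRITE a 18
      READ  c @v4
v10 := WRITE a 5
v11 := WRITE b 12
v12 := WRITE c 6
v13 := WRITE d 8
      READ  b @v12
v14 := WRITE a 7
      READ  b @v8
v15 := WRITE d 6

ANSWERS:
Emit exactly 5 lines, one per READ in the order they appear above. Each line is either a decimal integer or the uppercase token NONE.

v1: WRITE d=12  (d history now [(1, 12)])
v2: WRITE a=18  (a history now [(2, 18)])
v3: WRITE c=17  (c history now [(3, 17)])
v4: WRITE d=17  (d history now [(1, 12), (4, 17)])
v5: WRITE c=14  (c history now [(3, 17), (5, 14)])
v6: WRITE a=13  (a history now [(2, 18), (6, 13)])
READ a @v5: history=[(2, 18), (6, 13)] -> pick v2 -> 18
v7: WRITE c=1  (c history now [(3, 17), (5, 14), (7, 1)])
v8: WRITE b=10  (b history now [(8, 10)])
READ d @v7: history=[(1, 12), (4, 17)] -> pick v4 -> 17
v9: WRITE a=18  (a history now [(2, 18), (6, 13), (9, 18)])
READ c @v4: history=[(3, 17), (5, 14), (7, 1)] -> pick v3 -> 17
v10: WRITE a=5  (a history now [(2, 18), (6, 13), (9, 18), (10, 5)])
v11: WRITE b=12  (b history now [(8, 10), (11, 12)])
v12: WRITE c=6  (c history now [(3, 17), (5, 14), (7, 1), (12, 6)])
v13: WRITE d=8  (d history now [(1, 12), (4, 17), (13, 8)])
READ b @v12: history=[(8, 10), (11, 12)] -> pick v11 -> 12
v14: WRITE a=7  (a history now [(2, 18), (6, 13), (9, 18), (10, 5), (14, 7)])
READ b @v8: history=[(8, 10), (11, 12)] -> pick v8 -> 10
v15: WRITE d=6  (d history now [(1, 12), (4, 17), (13, 8), (15, 6)])

Answer: 18
17
17
12
10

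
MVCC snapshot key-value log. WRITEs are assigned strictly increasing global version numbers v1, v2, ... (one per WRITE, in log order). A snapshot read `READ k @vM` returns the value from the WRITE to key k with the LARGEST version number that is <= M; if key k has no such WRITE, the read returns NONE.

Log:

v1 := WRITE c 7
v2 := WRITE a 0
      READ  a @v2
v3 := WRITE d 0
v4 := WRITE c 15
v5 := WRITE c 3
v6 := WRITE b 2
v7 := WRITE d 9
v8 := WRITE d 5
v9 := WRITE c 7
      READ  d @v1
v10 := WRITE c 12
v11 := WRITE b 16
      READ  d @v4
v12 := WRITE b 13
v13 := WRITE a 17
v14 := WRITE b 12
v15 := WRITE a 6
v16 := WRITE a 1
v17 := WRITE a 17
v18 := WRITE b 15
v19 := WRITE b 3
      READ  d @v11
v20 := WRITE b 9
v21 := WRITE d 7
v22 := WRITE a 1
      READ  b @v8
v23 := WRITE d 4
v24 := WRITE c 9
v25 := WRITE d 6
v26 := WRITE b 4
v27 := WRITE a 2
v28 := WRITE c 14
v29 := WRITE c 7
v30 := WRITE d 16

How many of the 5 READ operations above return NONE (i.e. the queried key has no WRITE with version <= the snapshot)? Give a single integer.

Answer: 1

Derivation:
v1: WRITE c=7  (c history now [(1, 7)])
v2: WRITE a=0  (a history now [(2, 0)])
READ a @v2: history=[(2, 0)] -> pick v2 -> 0
v3: WRITE d=0  (d history now [(3, 0)])
v4: WRITE c=15  (c history now [(1, 7), (4, 15)])
v5: WRITE c=3  (c history now [(1, 7), (4, 15), (5, 3)])
v6: WRITE b=2  (b history now [(6, 2)])
v7: WRITE d=9  (d history now [(3, 0), (7, 9)])
v8: WRITE d=5  (d history now [(3, 0), (7, 9), (8, 5)])
v9: WRITE c=7  (c history now [(1, 7), (4, 15), (5, 3), (9, 7)])
READ d @v1: history=[(3, 0), (7, 9), (8, 5)] -> no version <= 1 -> NONE
v10: WRITE c=12  (c history now [(1, 7), (4, 15), (5, 3), (9, 7), (10, 12)])
v11: WRITE b=16  (b history now [(6, 2), (11, 16)])
READ d @v4: history=[(3, 0), (7, 9), (8, 5)] -> pick v3 -> 0
v12: WRITE b=13  (b history now [(6, 2), (11, 16), (12, 13)])
v13: WRITE a=17  (a history now [(2, 0), (13, 17)])
v14: WRITE b=12  (b history now [(6, 2), (11, 16), (12, 13), (14, 12)])
v15: WRITE a=6  (a history now [(2, 0), (13, 17), (15, 6)])
v16: WRITE a=1  (a history now [(2, 0), (13, 17), (15, 6), (16, 1)])
v17: WRITE a=17  (a history now [(2, 0), (13, 17), (15, 6), (16, 1), (17, 17)])
v18: WRITE b=15  (b history now [(6, 2), (11, 16), (12, 13), (14, 12), (18, 15)])
v19: WRITE b=3  (b history now [(6, 2), (11, 16), (12, 13), (14, 12), (18, 15), (19, 3)])
READ d @v11: history=[(3, 0), (7, 9), (8, 5)] -> pick v8 -> 5
v20: WRITE b=9  (b history now [(6, 2), (11, 16), (12, 13), (14, 12), (18, 15), (19, 3), (20, 9)])
v21: WRITE d=7  (d history now [(3, 0), (7, 9), (8, 5), (21, 7)])
v22: WRITE a=1  (a history now [(2, 0), (13, 17), (15, 6), (16, 1), (17, 17), (22, 1)])
READ b @v8: history=[(6, 2), (11, 16), (12, 13), (14, 12), (18, 15), (19, 3), (20, 9)] -> pick v6 -> 2
v23: WRITE d=4  (d history now [(3, 0), (7, 9), (8, 5), (21, 7), (23, 4)])
v24: WRITE c=9  (c history now [(1, 7), (4, 15), (5, 3), (9, 7), (10, 12), (24, 9)])
v25: WRITE d=6  (d history now [(3, 0), (7, 9), (8, 5), (21, 7), (23, 4), (25, 6)])
v26: WRITE b=4  (b history now [(6, 2), (11, 16), (12, 13), (14, 12), (18, 15), (19, 3), (20, 9), (26, 4)])
v27: WRITE a=2  (a history now [(2, 0), (13, 17), (15, 6), (16, 1), (17, 17), (22, 1), (27, 2)])
v28: WRITE c=14  (c history now [(1, 7), (4, 15), (5, 3), (9, 7), (10, 12), (24, 9), (28, 14)])
v29: WRITE c=7  (c history now [(1, 7), (4, 15), (5, 3), (9, 7), (10, 12), (24, 9), (28, 14), (29, 7)])
v30: WRITE d=16  (d history now [(3, 0), (7, 9), (8, 5), (21, 7), (23, 4), (25, 6), (30, 16)])
Read results in order: ['0', 'NONE', '0', '5', '2']
NONE count = 1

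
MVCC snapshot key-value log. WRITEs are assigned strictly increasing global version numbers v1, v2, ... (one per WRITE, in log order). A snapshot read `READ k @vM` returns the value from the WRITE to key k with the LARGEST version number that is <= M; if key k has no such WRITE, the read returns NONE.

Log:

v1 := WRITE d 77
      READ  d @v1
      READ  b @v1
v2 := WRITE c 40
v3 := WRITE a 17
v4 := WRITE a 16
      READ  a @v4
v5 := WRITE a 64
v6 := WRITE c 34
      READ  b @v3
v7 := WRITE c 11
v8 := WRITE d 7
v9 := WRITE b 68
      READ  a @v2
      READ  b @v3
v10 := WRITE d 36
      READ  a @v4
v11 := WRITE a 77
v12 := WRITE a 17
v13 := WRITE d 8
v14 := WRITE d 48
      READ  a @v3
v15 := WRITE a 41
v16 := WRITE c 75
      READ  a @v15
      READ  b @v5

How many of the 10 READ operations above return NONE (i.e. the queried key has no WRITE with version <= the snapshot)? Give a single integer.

v1: WRITE d=77  (d history now [(1, 77)])
READ d @v1: history=[(1, 77)] -> pick v1 -> 77
READ b @v1: history=[] -> no version <= 1 -> NONE
v2: WRITE c=40  (c history now [(2, 40)])
v3: WRITE a=17  (a history now [(3, 17)])
v4: WRITE a=16  (a history now [(3, 17), (4, 16)])
READ a @v4: history=[(3, 17), (4, 16)] -> pick v4 -> 16
v5: WRITE a=64  (a history now [(3, 17), (4, 16), (5, 64)])
v6: WRITE c=34  (c history now [(2, 40), (6, 34)])
READ b @v3: history=[] -> no version <= 3 -> NONE
v7: WRITE c=11  (c history now [(2, 40), (6, 34), (7, 11)])
v8: WRITE d=7  (d history now [(1, 77), (8, 7)])
v9: WRITE b=68  (b history now [(9, 68)])
READ a @v2: history=[(3, 17), (4, 16), (5, 64)] -> no version <= 2 -> NONE
READ b @v3: history=[(9, 68)] -> no version <= 3 -> NONE
v10: WRITE d=36  (d history now [(1, 77), (8, 7), (10, 36)])
READ a @v4: history=[(3, 17), (4, 16), (5, 64)] -> pick v4 -> 16
v11: WRITE a=77  (a history now [(3, 17), (4, 16), (5, 64), (11, 77)])
v12: WRITE a=17  (a history now [(3, 17), (4, 16), (5, 64), (11, 77), (12, 17)])
v13: WRITE d=8  (d history now [(1, 77), (8, 7), (10, 36), (13, 8)])
v14: WRITE d=48  (d history now [(1, 77), (8, 7), (10, 36), (13, 8), (14, 48)])
READ a @v3: history=[(3, 17), (4, 16), (5, 64), (11, 77), (12, 17)] -> pick v3 -> 17
v15: WRITE a=41  (a history now [(3, 17), (4, 16), (5, 64), (11, 77), (12, 17), (15, 41)])
v16: WRITE c=75  (c history now [(2, 40), (6, 34), (7, 11), (16, 75)])
READ a @v15: history=[(3, 17), (4, 16), (5, 64), (11, 77), (12, 17), (15, 41)] -> pick v15 -> 41
READ b @v5: history=[(9, 68)] -> no version <= 5 -> NONE
Read results in order: ['77', 'NONE', '16', 'NONE', 'NONE', 'NONE', '16', '17', '41', 'NONE']
NONE count = 5

Answer: 5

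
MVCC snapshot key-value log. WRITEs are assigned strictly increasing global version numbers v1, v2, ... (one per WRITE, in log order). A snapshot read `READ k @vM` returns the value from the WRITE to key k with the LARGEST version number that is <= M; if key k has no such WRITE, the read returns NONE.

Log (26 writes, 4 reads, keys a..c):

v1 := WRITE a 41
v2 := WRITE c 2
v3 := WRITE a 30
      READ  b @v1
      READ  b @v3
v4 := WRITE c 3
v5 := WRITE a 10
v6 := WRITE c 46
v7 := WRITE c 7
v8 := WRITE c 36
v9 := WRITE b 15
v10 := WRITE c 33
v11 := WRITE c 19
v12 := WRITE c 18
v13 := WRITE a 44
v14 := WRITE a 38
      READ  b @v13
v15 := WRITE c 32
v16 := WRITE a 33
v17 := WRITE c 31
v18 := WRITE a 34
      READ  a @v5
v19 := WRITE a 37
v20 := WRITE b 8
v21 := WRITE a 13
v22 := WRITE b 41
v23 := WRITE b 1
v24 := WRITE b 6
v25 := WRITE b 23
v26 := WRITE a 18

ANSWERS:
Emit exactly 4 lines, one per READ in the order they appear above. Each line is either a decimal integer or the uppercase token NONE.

Answer: NONE
NONE
15
10

Derivation:
v1: WRITE a=41  (a history now [(1, 41)])
v2: WRITE c=2  (c history now [(2, 2)])
v3: WRITE a=30  (a history now [(1, 41), (3, 30)])
READ b @v1: history=[] -> no version <= 1 -> NONE
READ b @v3: history=[] -> no version <= 3 -> NONE
v4: WRITE c=3  (c history now [(2, 2), (4, 3)])
v5: WRITE a=10  (a history now [(1, 41), (3, 30), (5, 10)])
v6: WRITE c=46  (c history now [(2, 2), (4, 3), (6, 46)])
v7: WRITE c=7  (c history now [(2, 2), (4, 3), (6, 46), (7, 7)])
v8: WRITE c=36  (c history now [(2, 2), (4, 3), (6, 46), (7, 7), (8, 36)])
v9: WRITE b=15  (b history now [(9, 15)])
v10: WRITE c=33  (c history now [(2, 2), (4, 3), (6, 46), (7, 7), (8, 36), (10, 33)])
v11: WRITE c=19  (c history now [(2, 2), (4, 3), (6, 46), (7, 7), (8, 36), (10, 33), (11, 19)])
v12: WRITE c=18  (c history now [(2, 2), (4, 3), (6, 46), (7, 7), (8, 36), (10, 33), (11, 19), (12, 18)])
v13: WRITE a=44  (a history now [(1, 41), (3, 30), (5, 10), (13, 44)])
v14: WRITE a=38  (a history now [(1, 41), (3, 30), (5, 10), (13, 44), (14, 38)])
READ b @v13: history=[(9, 15)] -> pick v9 -> 15
v15: WRITE c=32  (c history now [(2, 2), (4, 3), (6, 46), (7, 7), (8, 36), (10, 33), (11, 19), (12, 18), (15, 32)])
v16: WRITE a=33  (a history now [(1, 41), (3, 30), (5, 10), (13, 44), (14, 38), (16, 33)])
v17: WRITE c=31  (c history now [(2, 2), (4, 3), (6, 46), (7, 7), (8, 36), (10, 33), (11, 19), (12, 18), (15, 32), (17, 31)])
v18: WRITE a=34  (a history now [(1, 41), (3, 30), (5, 10), (13, 44), (14, 38), (16, 33), (18, 34)])
READ a @v5: history=[(1, 41), (3, 30), (5, 10), (13, 44), (14, 38), (16, 33), (18, 34)] -> pick v5 -> 10
v19: WRITE a=37  (a history now [(1, 41), (3, 30), (5, 10), (13, 44), (14, 38), (16, 33), (18, 34), (19, 37)])
v20: WRITE b=8  (b history now [(9, 15), (20, 8)])
v21: WRITE a=13  (a history now [(1, 41), (3, 30), (5, 10), (13, 44), (14, 38), (16, 33), (18, 34), (19, 37), (21, 13)])
v22: WRITE b=41  (b history now [(9, 15), (20, 8), (22, 41)])
v23: WRITE b=1  (b history now [(9, 15), (20, 8), (22, 41), (23, 1)])
v24: WRITE b=6  (b history now [(9, 15), (20, 8), (22, 41), (23, 1), (24, 6)])
v25: WRITE b=23  (b history now [(9, 15), (20, 8), (22, 41), (23, 1), (24, 6), (25, 23)])
v26: WRITE a=18  (a history now [(1, 41), (3, 30), (5, 10), (13, 44), (14, 38), (16, 33), (18, 34), (19, 37), (21, 13), (26, 18)])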